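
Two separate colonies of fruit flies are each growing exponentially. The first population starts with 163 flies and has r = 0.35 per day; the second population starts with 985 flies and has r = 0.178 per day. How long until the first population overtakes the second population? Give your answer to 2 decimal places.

10.46 days

Set 163·e^(0.35t) = 985·e^(0.178t).
e^((0.35 − 0.178)t) = 985/163 → e^(0.172·t) = 6.0429.
0.172·t = ln(6.0429) = 1.7989, so t = 1.7989/0.172 = 10.459.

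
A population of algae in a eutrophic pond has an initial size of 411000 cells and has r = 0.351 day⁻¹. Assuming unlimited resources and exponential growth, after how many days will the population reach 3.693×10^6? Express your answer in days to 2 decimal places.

6.26 days

Set N₀·e^(rt) = 3.693×10^6: e^(0.351·t) = 3.693×10^6/411000 = 8.9854.
0.351·t = ln(8.9854) = 2.1956, so t = 2.1956/0.351 = 6.2553.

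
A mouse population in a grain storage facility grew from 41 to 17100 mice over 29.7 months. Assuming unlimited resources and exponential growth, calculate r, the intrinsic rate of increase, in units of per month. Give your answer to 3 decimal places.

From N(t) = N₀·e^(rt): e^(r·29.7) = 17100/41 = 417.07.
r·29.7 = ln(417.07) = 6.0333, so r = 6.0333/29.7 = 0.20314.

0.203 per month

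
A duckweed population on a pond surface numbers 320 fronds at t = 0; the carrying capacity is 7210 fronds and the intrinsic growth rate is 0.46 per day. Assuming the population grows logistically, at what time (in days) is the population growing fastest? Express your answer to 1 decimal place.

6.7 days

Logistic growth is fastest at N = K/2 = 3605.
A = (K − N₀)/N₀ = 21.531. Set K/(1 + A·e^(−rt)) = K/2 → A·e^(−rt) = 1.
e^(−0.46t) = 1/21.531 = 0.0464441, so t = ln(21.531)/0.46 = 3.0695/0.46 = 6.6728.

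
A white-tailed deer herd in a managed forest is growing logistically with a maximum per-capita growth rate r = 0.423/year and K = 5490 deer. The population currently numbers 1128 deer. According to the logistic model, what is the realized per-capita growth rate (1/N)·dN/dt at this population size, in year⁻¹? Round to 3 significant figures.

(1/N)·dN/dt = r(1 − N/K) = 0.423 × (1 − 1128/5490).
= 0.423 × 0.79454 = 0.33609.

0.336 per year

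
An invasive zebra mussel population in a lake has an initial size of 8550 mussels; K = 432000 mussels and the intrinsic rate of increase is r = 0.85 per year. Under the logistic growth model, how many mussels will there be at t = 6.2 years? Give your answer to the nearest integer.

344293 mussels

A = (K − N₀)/N₀ = (432000 − 8550)/8550 = 49.526.
N(t) = K/(1 + A·e^(−rt)) = 432000/(1 + 49.526×e^(−0.85×6.2)).
e^(−5.27) = 0.0051436; denominator = 1 + 49.526×0.0051436 = 1.2547.
N = 432000/1.2547 = 344293.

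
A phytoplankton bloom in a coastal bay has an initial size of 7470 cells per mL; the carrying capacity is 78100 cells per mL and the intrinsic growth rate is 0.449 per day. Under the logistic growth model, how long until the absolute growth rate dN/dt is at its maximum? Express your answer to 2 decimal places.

Logistic growth is fastest at N = K/2 = 39050.
A = (K − N₀)/N₀ = 9.4552. Set K/(1 + A·e^(−rt)) = K/2 → A·e^(−rt) = 1.
e^(−0.449t) = 1/9.4552 = 0.105762, so t = ln(9.4552)/0.449 = 2.2466/0.449 = 5.0035.

5.00 days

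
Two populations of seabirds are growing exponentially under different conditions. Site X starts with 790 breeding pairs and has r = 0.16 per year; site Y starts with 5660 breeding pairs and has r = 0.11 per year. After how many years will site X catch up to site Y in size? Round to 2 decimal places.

Set 790·e^(0.16t) = 5660·e^(0.11t).
e^((0.16 − 0.11)t) = 5660/790 → e^(0.05·t) = 7.1646.
0.05·t = ln(7.1646) = 1.9691, so t = 1.9691/0.05 = 39.383.

39.38 years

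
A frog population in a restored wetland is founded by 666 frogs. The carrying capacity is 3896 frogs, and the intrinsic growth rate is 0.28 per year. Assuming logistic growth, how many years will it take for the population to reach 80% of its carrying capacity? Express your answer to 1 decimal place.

A = (K − N₀)/N₀ = (3896 − 666)/666 = 4.8498.
Solve 3896/(1 + 4.8498·e^(−0.28t)) = 3116.8: 1 + 4.8498·e^(−0.28t) = 1.25, so e^(−0.28t) = 0.051548.
−0.28·t = ln(0.051548) = -2.9652, so t = 2.9652/0.28 = 10.59.

10.6 years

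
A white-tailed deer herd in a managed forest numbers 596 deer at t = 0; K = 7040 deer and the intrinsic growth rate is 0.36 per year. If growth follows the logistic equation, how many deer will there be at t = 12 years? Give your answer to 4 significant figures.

6155 deer

A = (K − N₀)/N₀ = (7040 − 596)/596 = 10.812.
N(t) = K/(1 + A·e^(−rt)) = 7040/(1 + 10.812×e^(−0.36×12)).
e^(−4.32) = 0.0133; denominator = 1 + 10.812×0.0133 = 1.1438.
N = 7040/1.1438 = 6154.93.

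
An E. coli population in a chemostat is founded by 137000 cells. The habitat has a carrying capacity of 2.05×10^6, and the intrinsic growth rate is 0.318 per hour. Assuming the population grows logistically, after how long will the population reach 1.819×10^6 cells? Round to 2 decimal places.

14.78 hours

A = (K − N₀)/N₀ = (2.05×10^6 − 137000)/137000 = 13.964.
Solve 2.05×10^6/(1 + 13.964·e^(−0.318t)) = 1.819×10^6: 1 + 13.964·e^(−0.318t) = 1.127, so e^(−0.318t) = 0.00909463.
−0.318·t = ln(0.00909463) = -4.7001, so t = 4.7001/0.318 = 14.78.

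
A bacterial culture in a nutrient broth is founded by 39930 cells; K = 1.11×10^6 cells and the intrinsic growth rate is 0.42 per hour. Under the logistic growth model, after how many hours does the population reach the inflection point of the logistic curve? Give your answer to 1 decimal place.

7.8 hours

Logistic growth is fastest at N = K/2 = 555000.
A = (K − N₀)/N₀ = 26.799. Set K/(1 + A·e^(−rt)) = K/2 → A·e^(−rt) = 1.
e^(−0.42t) = 1/26.799 = 0.0373153, so t = ln(26.799)/0.42 = 3.2884/0.42 = 7.8294.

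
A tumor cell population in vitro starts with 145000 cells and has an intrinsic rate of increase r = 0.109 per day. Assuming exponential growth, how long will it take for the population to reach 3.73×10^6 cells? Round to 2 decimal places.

29.79 days

Set N₀·e^(rt) = 3.73×10^6: e^(0.109·t) = 3.73×10^6/145000 = 25.724.
0.109·t = ln(25.724) = 3.2474, so t = 3.2474/0.109 = 29.793.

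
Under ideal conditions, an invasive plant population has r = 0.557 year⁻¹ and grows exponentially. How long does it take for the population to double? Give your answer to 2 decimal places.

Doubling time t_d = ln(2)/r = 0.6931/0.557 = 1.2444.

1.24 years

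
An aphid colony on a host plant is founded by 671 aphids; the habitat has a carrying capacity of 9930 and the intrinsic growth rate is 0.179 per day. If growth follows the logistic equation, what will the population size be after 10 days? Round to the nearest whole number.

3006 aphids

A = (K − N₀)/N₀ = (9930 − 671)/671 = 13.799.
N(t) = K/(1 + A·e^(−rt)) = 9930/(1 + 13.799×e^(−0.179×10)).
e^(−1.79) = 0.16696; denominator = 1 + 13.799×0.16696 = 3.3039.
N = 9930/3.3039 = 3005.58.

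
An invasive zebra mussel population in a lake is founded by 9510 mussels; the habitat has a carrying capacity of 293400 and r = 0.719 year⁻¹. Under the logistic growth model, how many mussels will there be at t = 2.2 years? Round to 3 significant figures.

41100 mussels

A = (K − N₀)/N₀ = (293400 − 9510)/9510 = 29.852.
N(t) = K/(1 + A·e^(−rt)) = 293400/(1 + 29.852×e^(−0.719×2.2)).
e^(−1.582) = 0.2056; denominator = 1 + 29.852×0.2056 = 7.1377.
N = 293400/7.1377 = 41105.9.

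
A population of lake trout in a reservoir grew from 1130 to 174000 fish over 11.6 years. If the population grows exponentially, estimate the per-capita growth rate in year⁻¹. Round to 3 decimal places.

From N(t) = N₀·e^(rt): e^(r·11.6) = 174000/1130 = 153.98.
r·11.6 = ln(153.98) = 5.0368, so r = 5.0368/11.6 = 0.43421.

0.434 per year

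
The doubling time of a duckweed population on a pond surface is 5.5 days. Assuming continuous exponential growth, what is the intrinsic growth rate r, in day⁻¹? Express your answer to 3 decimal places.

0.126 per day

r = ln(2)/t_d = 0.6931/5.5 = 0.12603.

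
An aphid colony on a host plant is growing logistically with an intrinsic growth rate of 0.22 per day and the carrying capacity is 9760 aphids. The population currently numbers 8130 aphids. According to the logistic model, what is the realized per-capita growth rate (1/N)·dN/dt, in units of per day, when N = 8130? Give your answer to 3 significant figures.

(1/N)·dN/dt = r(1 − N/K) = 0.22 × (1 − 8130/9760).
= 0.22 × 0.16701 = 0.036742.

0.0367 per day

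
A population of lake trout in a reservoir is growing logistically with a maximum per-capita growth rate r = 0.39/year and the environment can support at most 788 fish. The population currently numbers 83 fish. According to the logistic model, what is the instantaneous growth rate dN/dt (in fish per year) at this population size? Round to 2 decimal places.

28.96 fish per year

dN/dt = rN(1 − N/K) = 0.39 × 83 × (1 − 83/788).
1 − 83/788 = 0.89467; dN/dt = 0.39 × 83 × 0.89467 = 28.96.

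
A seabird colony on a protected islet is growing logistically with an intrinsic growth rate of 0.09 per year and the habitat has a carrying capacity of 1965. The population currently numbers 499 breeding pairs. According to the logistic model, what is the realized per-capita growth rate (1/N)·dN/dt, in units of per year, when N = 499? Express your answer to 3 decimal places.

(1/N)·dN/dt = r(1 − N/K) = 0.09 × (1 − 499/1965).
= 0.09 × 0.74606 = 0.067145.

0.067 per year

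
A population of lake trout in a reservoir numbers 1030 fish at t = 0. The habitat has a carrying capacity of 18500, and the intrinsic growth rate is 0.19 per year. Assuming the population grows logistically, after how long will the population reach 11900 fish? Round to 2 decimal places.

A = (K − N₀)/N₀ = (18500 − 1030)/1030 = 16.961.
Solve 18500/(1 + 16.961·e^(−0.19t)) = 11900: 1 + 16.961·e^(−0.19t) = 1.5546, so e^(−0.19t) = 0.0326995.
−0.19·t = ln(0.0326995) = -3.4204, so t = 3.4204/0.19 = 18.002.

18.00 years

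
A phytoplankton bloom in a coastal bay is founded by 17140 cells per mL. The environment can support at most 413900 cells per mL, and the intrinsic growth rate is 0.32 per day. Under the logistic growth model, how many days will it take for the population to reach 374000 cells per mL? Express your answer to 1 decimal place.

A = (K − N₀)/N₀ = (413900 − 17140)/17140 = 23.148.
Solve 413900/(1 + 23.148·e^(−0.32t)) = 374000: 1 + 23.148·e^(−0.32t) = 1.1067, so e^(−0.32t) = 0.00460876.
−0.32·t = ln(0.00460876) = -5.3798, so t = 5.3798/0.32 = 16.812.

16.8 days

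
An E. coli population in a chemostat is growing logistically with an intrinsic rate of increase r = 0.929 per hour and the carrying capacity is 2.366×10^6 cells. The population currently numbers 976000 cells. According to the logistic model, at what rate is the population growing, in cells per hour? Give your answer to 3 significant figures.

dN/dt = rN(1 − N/K) = 0.929 × 976000 × (1 − 976000/2.366×10^6).
1 − 976000/2.366×10^6 = 0.58749; dN/dt = 0.929 × 976000 × 0.58749 = 5.32679×10^5.

533000 cells per hour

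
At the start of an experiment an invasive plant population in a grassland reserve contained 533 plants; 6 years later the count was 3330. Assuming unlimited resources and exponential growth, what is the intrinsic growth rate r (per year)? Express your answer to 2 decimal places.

From N(t) = N₀·e^(rt): e^(r·6) = 3330/533 = 6.2477.
r·6 = ln(6.2477) = 1.8322, so r = 1.8322/6 = 0.30537.

0.31 per year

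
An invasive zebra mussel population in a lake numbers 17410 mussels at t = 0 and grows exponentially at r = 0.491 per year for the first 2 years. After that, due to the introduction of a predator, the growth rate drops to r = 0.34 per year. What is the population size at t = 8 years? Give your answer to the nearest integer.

Phase 1: N(2) = 17410·e^(0.491×2) = 17410·e^0.982 = 46481.1.
Phase 2 runs for 8 − 2 = 6 years at r = 0.34.
N(8) = 46481.1·e^(0.34×6) = 46481.1·e^2.04 = 357468.

357468 mussels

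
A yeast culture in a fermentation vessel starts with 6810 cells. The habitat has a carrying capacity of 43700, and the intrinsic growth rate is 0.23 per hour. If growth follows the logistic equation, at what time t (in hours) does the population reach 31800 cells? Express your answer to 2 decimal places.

A = (K − N₀)/N₀ = (43700 − 6810)/6810 = 5.417.
Solve 43700/(1 + 5.417·e^(−0.23t)) = 31800: 1 + 5.417·e^(−0.23t) = 1.3742, so e^(−0.23t) = 0.0690809.
−0.23·t = ln(0.0690809) = -2.6725, so t = 2.6725/0.23 = 11.619.

11.62 hours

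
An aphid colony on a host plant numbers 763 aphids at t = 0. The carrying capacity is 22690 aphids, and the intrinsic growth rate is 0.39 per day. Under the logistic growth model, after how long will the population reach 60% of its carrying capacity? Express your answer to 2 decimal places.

A = (K − N₀)/N₀ = (22690 − 763)/763 = 28.738.
Solve 22690/(1 + 28.738·e^(−0.39t)) = 13614: 1 + 28.738·e^(−0.39t) = 1.6667, so e^(−0.39t) = 0.0231982.
−0.39·t = ln(0.0231982) = -3.7637, so t = 3.7637/0.39 = 9.6505.

9.65 days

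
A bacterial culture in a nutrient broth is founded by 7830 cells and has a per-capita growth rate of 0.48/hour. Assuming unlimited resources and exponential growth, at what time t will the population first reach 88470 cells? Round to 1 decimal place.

5.1 hours

Set N₀·e^(rt) = 88470: e^(0.48·t) = 88470/7830 = 11.299.
0.48·t = ln(11.299) = 2.4247, so t = 2.4247/0.48 = 5.0515.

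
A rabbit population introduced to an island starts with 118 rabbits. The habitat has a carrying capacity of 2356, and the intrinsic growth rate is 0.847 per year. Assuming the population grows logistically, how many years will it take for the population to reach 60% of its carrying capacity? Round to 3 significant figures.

A = (K − N₀)/N₀ = (2356 − 118)/118 = 18.966.
Solve 2356/(1 + 18.966·e^(−0.847t)) = 1413.6: 1 + 18.966·e^(−0.847t) = 1.6667, so e^(−0.847t) = 0.0351504.
−0.847·t = ln(0.0351504) = -3.3481, so t = 3.3481/0.847 = 3.9529.

3.95 years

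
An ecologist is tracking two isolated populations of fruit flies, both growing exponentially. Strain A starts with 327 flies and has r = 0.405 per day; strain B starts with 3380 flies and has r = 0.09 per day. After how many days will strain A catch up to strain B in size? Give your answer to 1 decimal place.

Set 327·e^(0.405t) = 3380·e^(0.09t).
e^((0.405 − 0.09)t) = 3380/327 → e^(0.315·t) = 10.336.
0.315·t = ln(10.336) = 2.3357, so t = 2.3357/0.315 = 7.4148.

7.4 days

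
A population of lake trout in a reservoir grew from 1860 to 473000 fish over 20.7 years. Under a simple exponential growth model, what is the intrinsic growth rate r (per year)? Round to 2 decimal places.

0.27 per year

From N(t) = N₀·e^(rt): e^(r·20.7) = 473000/1860 = 254.3.
r·20.7 = ln(254.3) = 5.5385, so r = 5.5385/20.7 = 0.26756.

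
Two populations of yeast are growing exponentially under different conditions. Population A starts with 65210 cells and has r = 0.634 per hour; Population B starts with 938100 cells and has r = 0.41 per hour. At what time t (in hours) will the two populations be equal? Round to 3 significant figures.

11.9 hours

Set 65210·e^(0.634t) = 938100·e^(0.41t).
e^((0.634 − 0.41)t) = 938100/65210 → e^(0.224·t) = 14.386.
0.224·t = ln(14.386) = 2.6662, so t = 2.6662/0.224 = 11.903.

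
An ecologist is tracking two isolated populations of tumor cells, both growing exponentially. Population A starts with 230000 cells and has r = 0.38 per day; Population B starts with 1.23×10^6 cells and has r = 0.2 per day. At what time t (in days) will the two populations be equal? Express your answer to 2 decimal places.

9.31 days

Set 230000·e^(0.38t) = 1.23×10^6·e^(0.2t).
e^((0.38 − 0.2)t) = 1.23×10^6/230000 → e^(0.18·t) = 5.3478.
0.18·t = ln(5.3478) = 1.6767, so t = 1.6767/0.18 = 9.3149.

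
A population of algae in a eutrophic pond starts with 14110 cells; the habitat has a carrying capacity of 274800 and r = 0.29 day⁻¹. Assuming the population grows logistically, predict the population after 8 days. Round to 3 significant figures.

97600 cells

A = (K − N₀)/N₀ = (274800 − 14110)/14110 = 18.476.
N(t) = K/(1 + A·e^(−rt)) = 274800/(1 + 18.476×e^(−0.29×8)).
e^(−2.32) = 0.098274; denominator = 1 + 18.476×0.098274 = 2.8157.
N = 274800/2.8157 = 97597.1.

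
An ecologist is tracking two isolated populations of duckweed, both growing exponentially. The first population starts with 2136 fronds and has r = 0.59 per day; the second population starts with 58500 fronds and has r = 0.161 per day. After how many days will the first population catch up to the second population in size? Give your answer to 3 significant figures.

Set 2136·e^(0.59t) = 58500·e^(0.161t).
e^((0.59 − 0.161)t) = 58500/2136 → e^(0.429·t) = 27.388.
0.429·t = ln(27.388) = 3.3101, so t = 3.3101/0.429 = 7.7158.

7.72 days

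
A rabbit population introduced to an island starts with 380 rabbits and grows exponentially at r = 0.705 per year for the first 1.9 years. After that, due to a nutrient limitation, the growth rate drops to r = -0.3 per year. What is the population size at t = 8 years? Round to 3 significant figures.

233 rabbits

Phase 1: N(1.9) = 380·e^(0.705×1.9) = 380·e^1.339 = 1450.51.
Phase 2 runs for 8 − 1.9 = 6.1 years at r = -0.3.
N(8) = 1450.51·e^(-0.3×6.1) = 1450.51·e^-1.83 = 232.682.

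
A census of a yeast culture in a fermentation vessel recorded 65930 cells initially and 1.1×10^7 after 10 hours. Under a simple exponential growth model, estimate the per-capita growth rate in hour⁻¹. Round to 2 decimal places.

From N(t) = N₀·e^(rt): e^(r·10) = 1.1×10^7/65930 = 166.84.
r·10 = ln(166.84) = 5.1171, so r = 5.1171/10 = 0.51171.

0.51 per hour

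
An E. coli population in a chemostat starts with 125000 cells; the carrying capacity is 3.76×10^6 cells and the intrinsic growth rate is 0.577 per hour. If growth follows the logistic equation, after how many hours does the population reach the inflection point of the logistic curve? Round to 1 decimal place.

Logistic growth is fastest at N = K/2 = 1.88×10^6.
A = (K − N₀)/N₀ = 29.08. Set K/(1 + A·e^(−rt)) = K/2 → A·e^(−rt) = 1.
e^(−0.577t) = 1/29.08 = 0.0343879, so t = ln(29.08)/0.577 = 3.3701/0.577 = 5.8406.

5.8 hours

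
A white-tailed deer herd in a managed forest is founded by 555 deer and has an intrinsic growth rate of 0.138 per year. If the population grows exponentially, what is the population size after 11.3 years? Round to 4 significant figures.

2640 deer

N(t) = N₀·e^(rt) = 555 × e^(0.138×11.3) = 555 × e^1.559.
e^1.559 ≈ 4.756, so N ≈ 555 × 4.756 = 2639.56.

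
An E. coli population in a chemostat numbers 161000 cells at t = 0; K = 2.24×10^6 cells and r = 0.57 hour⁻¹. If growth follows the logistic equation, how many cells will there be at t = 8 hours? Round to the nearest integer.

A = (K − N₀)/N₀ = (2.24×10^6 − 161000)/161000 = 12.913.
N(t) = K/(1 + A·e^(−rt)) = 2.24×10^6/(1 + 12.913×e^(−0.57×8)).
e^(−4.56) = 0.010462; denominator = 1 + 12.913×0.010462 = 1.1351.
N = 2.24×10^6/1.1351 = 1.9734×10^6.

1973400 cells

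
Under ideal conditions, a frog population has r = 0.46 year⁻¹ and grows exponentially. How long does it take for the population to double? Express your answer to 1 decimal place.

1.5 years

Doubling time t_d = ln(2)/r = 0.6931/0.46 = 1.5068.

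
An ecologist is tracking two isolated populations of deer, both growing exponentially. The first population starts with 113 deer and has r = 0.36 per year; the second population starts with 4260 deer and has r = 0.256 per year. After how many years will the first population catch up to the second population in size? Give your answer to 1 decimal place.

Set 113·e^(0.36t) = 4260·e^(0.256t).
e^((0.36 − 0.256)t) = 4260/113 → e^(0.104·t) = 37.699.
0.104·t = ln(37.699) = 3.6296, so t = 3.6296/0.104 = 34.9.

34.9 years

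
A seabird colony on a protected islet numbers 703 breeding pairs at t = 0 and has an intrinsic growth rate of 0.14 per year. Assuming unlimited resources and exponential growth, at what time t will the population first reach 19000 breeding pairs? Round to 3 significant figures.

Set N₀·e^(rt) = 19000: e^(0.14·t) = 19000/703 = 27.027.
0.14·t = ln(27.027) = 3.2968, so t = 3.2968/0.14 = 23.549.

23.5 years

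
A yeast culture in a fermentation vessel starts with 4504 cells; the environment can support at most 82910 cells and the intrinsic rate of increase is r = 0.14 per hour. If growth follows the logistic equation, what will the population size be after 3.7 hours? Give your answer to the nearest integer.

A = (K − N₀)/N₀ = (82910 − 4504)/4504 = 17.408.
N(t) = K/(1 + A·e^(−rt)) = 82910/(1 + 17.408×e^(−0.14×3.7)).
e^(−0.518) = 0.59571; denominator = 1 + 17.408×0.59571 = 11.37.
N = 82910/11.37 = 7291.88.

7292 cells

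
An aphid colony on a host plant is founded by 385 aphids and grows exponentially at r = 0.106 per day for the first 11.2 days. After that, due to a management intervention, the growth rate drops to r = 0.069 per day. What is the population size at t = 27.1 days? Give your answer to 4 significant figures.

3780 aphids

Phase 1: N(11.2) = 385·e^(0.106×11.2) = 385·e^1.187 = 1261.99.
Phase 2 runs for 27.1 − 11.2 = 15.9 days at r = 0.069.
N(27.1) = 1261.99·e^(0.069×15.9) = 1261.99·e^1.097 = 3780.24.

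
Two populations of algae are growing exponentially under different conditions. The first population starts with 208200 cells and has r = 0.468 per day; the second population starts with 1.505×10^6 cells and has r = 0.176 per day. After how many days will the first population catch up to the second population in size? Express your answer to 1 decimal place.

Set 208200·e^(0.468t) = 1.505×10^6·e^(0.176t).
e^((0.468 − 0.176)t) = 1.505×10^6/208200 → e^(0.292·t) = 7.2286.
0.292·t = ln(7.2286) = 1.978, so t = 1.978/0.292 = 6.7741.

6.8 days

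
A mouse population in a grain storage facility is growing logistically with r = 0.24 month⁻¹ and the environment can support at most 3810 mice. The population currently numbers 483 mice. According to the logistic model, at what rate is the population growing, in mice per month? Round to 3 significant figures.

dN/dt = rN(1 − N/K) = 0.24 × 483 × (1 − 483/3810).
1 − 483/3810 = 0.87323; dN/dt = 0.24 × 483 × 0.87323 = 101.22.

101 mice per month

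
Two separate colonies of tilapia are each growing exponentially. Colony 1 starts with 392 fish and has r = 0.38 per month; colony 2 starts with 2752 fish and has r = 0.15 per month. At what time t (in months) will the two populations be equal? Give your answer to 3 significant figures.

Set 392·e^(0.38t) = 2752·e^(0.15t).
e^((0.38 − 0.15)t) = 2752/392 → e^(0.23·t) = 7.0204.
0.23·t = ln(7.0204) = 1.9488, so t = 1.9488/0.23 = 8.4731.

8.47 months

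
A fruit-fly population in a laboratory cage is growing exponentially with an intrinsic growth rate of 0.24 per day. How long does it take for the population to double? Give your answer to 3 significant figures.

2.89 days

Doubling time t_d = ln(2)/r = 0.6931/0.24 = 2.8881.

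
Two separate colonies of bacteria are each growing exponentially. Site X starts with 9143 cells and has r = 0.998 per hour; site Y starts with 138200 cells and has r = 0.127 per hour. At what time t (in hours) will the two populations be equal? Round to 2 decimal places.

Set 9143·e^(0.998t) = 138200·e^(0.127t).
e^((0.998 − 0.127)t) = 138200/9143 → e^(0.871·t) = 15.115.
0.871·t = ln(15.115) = 2.7157, so t = 2.7157/0.871 = 3.1179.

3.12 hours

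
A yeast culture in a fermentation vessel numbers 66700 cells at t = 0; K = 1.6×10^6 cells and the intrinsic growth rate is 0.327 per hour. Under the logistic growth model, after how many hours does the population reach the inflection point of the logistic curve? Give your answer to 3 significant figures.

9.59 hours

Logistic growth is fastest at N = K/2 = 800000.
A = (K − N₀)/N₀ = 22.988. Set K/(1 + A·e^(−rt)) = K/2 → A·e^(−rt) = 1.
e^(−0.327t) = 1/22.988 = 0.0435009, so t = ln(22.988)/0.327 = 3.135/0.327 = 9.5871.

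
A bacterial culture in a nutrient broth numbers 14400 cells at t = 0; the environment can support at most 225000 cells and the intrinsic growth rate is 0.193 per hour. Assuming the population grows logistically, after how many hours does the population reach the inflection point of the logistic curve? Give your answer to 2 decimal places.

Logistic growth is fastest at N = K/2 = 112500.
A = (K − N₀)/N₀ = 14.625. Set K/(1 + A·e^(−rt)) = K/2 → A·e^(−rt) = 1.
e^(−0.193t) = 1/14.625 = 0.0683761, so t = ln(14.625)/0.193 = 2.6827/0.193 = 13.9.

13.90 hours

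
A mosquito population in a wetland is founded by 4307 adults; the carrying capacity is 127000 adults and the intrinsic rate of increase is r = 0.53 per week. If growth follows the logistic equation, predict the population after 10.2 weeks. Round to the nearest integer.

112599 adults

A = (K − N₀)/N₀ = (127000 − 4307)/4307 = 28.487.
N(t) = K/(1 + A·e^(−rt)) = 127000/(1 + 28.487×e^(−0.53×10.2)).
e^(−5.406) = 0.0044896; denominator = 1 + 28.487×0.0044896 = 1.1279.
N = 127000/1.1279 = 112599.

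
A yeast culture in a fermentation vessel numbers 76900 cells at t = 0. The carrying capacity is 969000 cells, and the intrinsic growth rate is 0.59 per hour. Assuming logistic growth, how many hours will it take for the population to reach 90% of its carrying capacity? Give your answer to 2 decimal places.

A = (K − N₀)/N₀ = (969000 − 76900)/76900 = 11.601.
Solve 969000/(1 + 11.601·e^(−0.59t)) = 872100: 1 + 11.601·e^(−0.59t) = 1.1111, so e^(−0.59t) = 0.0095779.
−0.59·t = ln(0.0095779) = -4.6483, so t = 4.6483/0.59 = 7.8785.

7.88 hours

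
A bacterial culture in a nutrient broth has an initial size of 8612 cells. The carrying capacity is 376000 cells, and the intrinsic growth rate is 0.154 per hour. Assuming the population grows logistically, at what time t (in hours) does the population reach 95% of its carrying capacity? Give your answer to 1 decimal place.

43.5 hours

A = (K − N₀)/N₀ = (376000 − 8612)/8612 = 42.66.
Solve 376000/(1 + 42.66·e^(−0.154t)) = 357200: 1 + 42.66·e^(−0.154t) = 1.0526, so e^(−0.154t) = 0.00123375.
−0.154·t = ln(0.00123375) = -6.6977, so t = 6.6977/0.154 = 43.492.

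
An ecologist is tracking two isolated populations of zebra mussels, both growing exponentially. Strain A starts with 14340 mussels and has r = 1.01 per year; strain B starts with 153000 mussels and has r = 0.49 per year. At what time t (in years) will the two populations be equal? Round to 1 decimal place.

Set 14340·e^(1.01t) = 153000·e^(0.49t).
e^((1.01 − 0.49)t) = 153000/14340 → e^(0.52·t) = 10.669.
0.52·t = ln(10.669) = 2.3674, so t = 2.3674/0.52 = 4.5527.

4.6 years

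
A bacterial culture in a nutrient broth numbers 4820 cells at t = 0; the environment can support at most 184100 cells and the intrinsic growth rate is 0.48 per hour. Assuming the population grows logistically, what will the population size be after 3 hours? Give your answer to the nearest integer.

A = (K − N₀)/N₀ = (184100 − 4820)/4820 = 37.195.
N(t) = K/(1 + A·e^(−rt)) = 184100/(1 + 37.195×e^(−0.48×3)).
e^(−1.44) = 0.23693; denominator = 1 + 37.195×0.23693 = 9.8125.
N = 184100/9.8125 = 18761.7.

18762 cells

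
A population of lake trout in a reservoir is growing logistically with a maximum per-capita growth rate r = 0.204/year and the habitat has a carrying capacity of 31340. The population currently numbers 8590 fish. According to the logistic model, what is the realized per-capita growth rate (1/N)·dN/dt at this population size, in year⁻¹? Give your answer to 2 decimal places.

(1/N)·dN/dt = r(1 − N/K) = 0.204 × (1 − 8590/31340).
= 0.204 × 0.72591 = 0.14809.

0.15 per year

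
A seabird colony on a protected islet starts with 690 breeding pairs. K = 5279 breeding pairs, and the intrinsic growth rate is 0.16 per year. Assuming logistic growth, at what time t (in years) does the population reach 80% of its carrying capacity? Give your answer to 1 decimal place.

20.5 years

A = (K − N₀)/N₀ = (5279 − 690)/690 = 6.6507.
Solve 5279/(1 + 6.6507·e^(−0.16t)) = 4223.2: 1 + 6.6507·e^(−0.16t) = 1.25, so e^(−0.16t) = 0.0375899.
−0.16·t = ln(0.0375899) = -3.281, so t = 3.281/0.16 = 20.506.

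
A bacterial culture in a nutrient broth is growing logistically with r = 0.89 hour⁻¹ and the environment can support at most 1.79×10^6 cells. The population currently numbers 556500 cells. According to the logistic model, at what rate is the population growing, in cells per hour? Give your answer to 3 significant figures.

341000 cells per hour

dN/dt = rN(1 − N/K) = 0.89 × 556500 × (1 − 556500/1.79×10^6).
1 − 556500/1.79×10^6 = 0.68911; dN/dt = 0.89 × 556500 × 0.68911 = 3.41304×10^5.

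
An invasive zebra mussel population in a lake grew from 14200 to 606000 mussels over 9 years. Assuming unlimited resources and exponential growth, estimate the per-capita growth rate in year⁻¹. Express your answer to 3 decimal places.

0.417 per year

From N(t) = N₀·e^(rt): e^(r·9) = 606000/14200 = 42.676.
r·9 = ln(42.676) = 3.7536, so r = 3.7536/9 = 0.41707.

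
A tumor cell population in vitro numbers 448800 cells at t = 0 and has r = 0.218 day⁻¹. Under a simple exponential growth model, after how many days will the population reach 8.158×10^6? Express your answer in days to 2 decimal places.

Set N₀·e^(rt) = 8.158×10^6: e^(0.218·t) = 8.158×10^6/448800 = 18.177.
0.218·t = ln(18.177) = 2.9002, so t = 2.9002/0.218 = 13.304.

13.30 days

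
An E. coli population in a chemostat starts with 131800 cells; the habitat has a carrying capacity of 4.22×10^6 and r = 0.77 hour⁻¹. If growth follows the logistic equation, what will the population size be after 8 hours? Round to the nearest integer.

3960514 cells

A = (K − N₀)/N₀ = (4.22×10^6 − 131800)/131800 = 31.018.
N(t) = K/(1 + A·e^(−rt)) = 4.22×10^6/(1 + 31.018×e^(−0.77×8)).
e^(−6.16) = 0.0021123; denominator = 1 + 31.018×0.0021123 = 1.0655.
N = 4.22×10^6/1.0655 = 3.960514×10^6.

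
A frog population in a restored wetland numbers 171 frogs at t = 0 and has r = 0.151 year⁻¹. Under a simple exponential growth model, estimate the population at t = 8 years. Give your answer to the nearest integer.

N(t) = N₀·e^(rt) = 171 × e^(0.151×8) = 171 × e^1.208.
e^1.208 ≈ 3.3468, so N ≈ 171 × 3.3468 = 572.3.

572 frogs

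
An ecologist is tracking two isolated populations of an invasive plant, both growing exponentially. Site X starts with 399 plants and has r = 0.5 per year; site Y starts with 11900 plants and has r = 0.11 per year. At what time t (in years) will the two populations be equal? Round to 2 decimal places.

8.71 years

Set 399·e^(0.5t) = 11900·e^(0.11t).
e^((0.5 − 0.11)t) = 11900/399 → e^(0.39·t) = 29.825.
0.39·t = ln(29.825) = 3.3953, so t = 3.3953/0.39 = 8.706.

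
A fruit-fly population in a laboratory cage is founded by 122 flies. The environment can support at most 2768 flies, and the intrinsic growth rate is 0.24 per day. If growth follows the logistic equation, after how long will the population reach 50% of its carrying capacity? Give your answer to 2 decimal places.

A = (K − N₀)/N₀ = (2768 − 122)/122 = 21.689.
Solve 2768/(1 + 21.689·e^(−0.24t)) = 1384: 1 + 21.689·e^(−0.24t) = 2, so e^(−0.24t) = 0.0461073.
−0.24·t = ln(0.0461073) = -3.0768, so t = 3.0768/0.24 = 12.82.

12.82 days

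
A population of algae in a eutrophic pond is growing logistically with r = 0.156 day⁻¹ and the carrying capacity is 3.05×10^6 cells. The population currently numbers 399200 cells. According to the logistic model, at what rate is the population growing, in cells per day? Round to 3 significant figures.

54100 cells per day

dN/dt = rN(1 − N/K) = 0.156 × 399200 × (1 − 399200/3.05×10^6).
1 − 399200/3.05×10^6 = 0.86911; dN/dt = 0.156 × 399200 × 0.86911 = 54124.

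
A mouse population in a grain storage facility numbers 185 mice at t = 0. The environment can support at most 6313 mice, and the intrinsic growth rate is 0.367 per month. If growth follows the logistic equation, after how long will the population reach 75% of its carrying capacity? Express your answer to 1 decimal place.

A = (K − N₀)/N₀ = (6313 − 185)/185 = 33.124.
Solve 6313/(1 + 33.124·e^(−0.367t)) = 4734.75: 1 + 33.124·e^(−0.367t) = 1.3333, so e^(−0.367t) = 0.0100631.
−0.367·t = ln(0.0100631) = -4.5989, so t = 4.5989/0.367 = 12.531.

12.5 months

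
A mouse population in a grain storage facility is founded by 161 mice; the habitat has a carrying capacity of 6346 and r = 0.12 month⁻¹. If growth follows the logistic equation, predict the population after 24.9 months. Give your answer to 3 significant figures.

A = (K − N₀)/N₀ = (6346 − 161)/161 = 38.416.
N(t) = K/(1 + A·e^(−rt)) = 6346/(1 + 38.416×e^(−0.12×24.9)).
e^(−2.988) = 0.050388; denominator = 1 + 38.416×0.050388 = 2.9357.
N = 6346/2.9357 = 2161.65.

2160 mice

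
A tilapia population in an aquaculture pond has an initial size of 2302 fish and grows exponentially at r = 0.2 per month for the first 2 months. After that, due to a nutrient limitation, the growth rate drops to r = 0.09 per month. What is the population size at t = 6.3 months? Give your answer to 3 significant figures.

5060 fish

Phase 1: N(2) = 2302·e^(0.2×2) = 2302·e^0.4 = 3434.18.
Phase 2 runs for 6.3 − 2 = 4.3 months at r = 0.09.
N(6.3) = 3434.18·e^(0.09×4.3) = 3434.18·e^0.387 = 5057.02.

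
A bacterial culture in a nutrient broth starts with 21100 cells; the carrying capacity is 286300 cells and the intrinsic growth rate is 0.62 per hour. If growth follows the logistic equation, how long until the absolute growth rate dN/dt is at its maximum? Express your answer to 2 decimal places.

4.08 hours

Logistic growth is fastest at N = K/2 = 143150.
A = (K − N₀)/N₀ = 12.569. Set K/(1 + A·e^(−rt)) = K/2 → A·e^(−rt) = 1.
e^(−0.62t) = 1/12.569 = 0.0795626, so t = ln(12.569)/0.62 = 2.5312/0.62 = 4.0826.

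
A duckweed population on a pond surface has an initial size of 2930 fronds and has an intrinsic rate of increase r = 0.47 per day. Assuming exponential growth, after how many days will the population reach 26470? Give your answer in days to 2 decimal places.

Set N₀·e^(rt) = 26470: e^(0.47·t) = 26470/2930 = 9.0341.
0.47·t = ln(9.0341) = 2.201, so t = 2.201/0.47 = 4.683.

4.68 days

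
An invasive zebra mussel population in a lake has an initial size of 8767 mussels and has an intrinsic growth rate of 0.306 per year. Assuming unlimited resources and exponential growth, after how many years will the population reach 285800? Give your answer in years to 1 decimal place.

11.4 years

Set N₀·e^(rt) = 285800: e^(0.306·t) = 285800/8767 = 32.6.
0.306·t = ln(32.6) = 3.4843, so t = 3.4843/0.306 = 11.387.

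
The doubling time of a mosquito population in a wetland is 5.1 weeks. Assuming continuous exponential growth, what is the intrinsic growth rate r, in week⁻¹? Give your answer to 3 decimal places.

0.136 per week

r = ln(2)/t_d = 0.6931/5.1 = 0.13591.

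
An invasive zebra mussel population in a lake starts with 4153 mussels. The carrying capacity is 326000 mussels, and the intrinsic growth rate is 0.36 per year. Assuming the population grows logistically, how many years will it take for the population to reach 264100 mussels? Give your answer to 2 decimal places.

A = (K − N₀)/N₀ = (326000 − 4153)/4153 = 77.497.
Solve 326000/(1 + 77.497·e^(−0.36t)) = 264100: 1 + 77.497·e^(−0.36t) = 1.2344, so e^(−0.36t) = 0.00302437.
−0.36·t = ln(0.00302437) = -5.8011, so t = 5.8011/0.36 = 16.114.

16.11 years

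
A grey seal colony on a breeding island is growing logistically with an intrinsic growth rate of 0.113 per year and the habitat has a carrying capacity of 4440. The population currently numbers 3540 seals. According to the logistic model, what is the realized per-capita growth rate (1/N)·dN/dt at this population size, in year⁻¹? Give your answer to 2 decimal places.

0.02 per year

(1/N)·dN/dt = r(1 − N/K) = 0.113 × (1 − 3540/4440).
= 0.113 × 0.2027 = 0.022905.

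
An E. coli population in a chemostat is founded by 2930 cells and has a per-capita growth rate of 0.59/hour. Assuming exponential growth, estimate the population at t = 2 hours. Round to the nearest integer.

9535 cells

N(t) = N₀·e^(rt) = 2930 × e^(0.59×2) = 2930 × e^1.18.
e^1.18 ≈ 3.2544, so N ≈ 2930 × 3.2544 = 9535.32.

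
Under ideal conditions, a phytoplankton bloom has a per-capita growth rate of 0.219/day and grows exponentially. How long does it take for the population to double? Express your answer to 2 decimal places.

3.17 days

Doubling time t_d = ln(2)/r = 0.6931/0.219 = 3.1651.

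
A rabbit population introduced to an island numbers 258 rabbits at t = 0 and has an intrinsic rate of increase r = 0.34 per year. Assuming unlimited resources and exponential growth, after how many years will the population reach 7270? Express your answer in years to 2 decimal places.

Set N₀·e^(rt) = 7270: e^(0.34·t) = 7270/258 = 28.178.
0.34·t = ln(28.178) = 3.3386, so t = 3.3386/0.34 = 9.8193.

9.82 years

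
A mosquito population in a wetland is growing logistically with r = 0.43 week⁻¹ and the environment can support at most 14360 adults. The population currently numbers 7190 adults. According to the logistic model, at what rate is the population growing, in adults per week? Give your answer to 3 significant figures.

dN/dt = rN(1 − N/K) = 0.43 × 7190 × (1 − 7190/14360).
1 − 7190/14360 = 0.4993; dN/dt = 0.43 × 7190 × 0.4993 = 1543.7.

1540 adults per week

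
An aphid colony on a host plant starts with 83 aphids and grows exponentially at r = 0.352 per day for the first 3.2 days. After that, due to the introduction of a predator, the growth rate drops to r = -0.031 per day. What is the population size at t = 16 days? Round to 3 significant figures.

Phase 1: N(3.2) = 83·e^(0.352×3.2) = 83·e^1.126 = 256.016.
Phase 2 runs for 16 − 3.2 = 12.8 days at r = -0.031.
N(16) = 256.016·e^(-0.031×12.8) = 256.016·e^-0.3968 = 172.163.

172 aphids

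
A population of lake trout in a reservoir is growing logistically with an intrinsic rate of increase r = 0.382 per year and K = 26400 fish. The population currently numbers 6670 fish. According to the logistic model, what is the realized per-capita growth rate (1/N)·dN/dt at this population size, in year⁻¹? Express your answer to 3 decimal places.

(1/N)·dN/dt = r(1 − N/K) = 0.382 × (1 − 6670/26400).
= 0.382 × 0.74735 = 0.28549.

0.285 per year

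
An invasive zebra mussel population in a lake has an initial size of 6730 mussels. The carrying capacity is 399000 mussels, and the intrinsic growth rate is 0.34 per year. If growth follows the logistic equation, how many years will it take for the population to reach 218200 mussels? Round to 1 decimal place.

A = (K − N₀)/N₀ = (399000 − 6730)/6730 = 58.287.
Solve 399000/(1 + 58.287·e^(−0.34t)) = 218200: 1 + 58.287·e^(−0.34t) = 1.8286, so e^(−0.34t) = 0.0142159.
−0.34·t = ln(0.0142159) = -4.2534, so t = 4.2534/0.34 = 12.51.

12.5 years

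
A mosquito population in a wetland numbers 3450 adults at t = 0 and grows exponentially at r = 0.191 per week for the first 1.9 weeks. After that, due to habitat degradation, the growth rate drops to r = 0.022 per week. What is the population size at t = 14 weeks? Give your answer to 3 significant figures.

6470 adults

Phase 1: N(1.9) = 3450·e^(0.191×1.9) = 3450·e^0.3629 = 4959.35.
Phase 2 runs for 14 − 1.9 = 12.1 weeks at r = 0.022.
N(14) = 4959.35·e^(0.022×12.1) = 4959.35·e^0.2662 = 6471.93.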